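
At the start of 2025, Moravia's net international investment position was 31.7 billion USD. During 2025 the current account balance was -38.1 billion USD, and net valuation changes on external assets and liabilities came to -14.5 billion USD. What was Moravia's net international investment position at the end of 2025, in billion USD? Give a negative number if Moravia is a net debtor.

-20.9

Change in NIIP = current account + net valuation change = -38.1 + (-14.5) = -52.6
End-of-year NIIP = 31.7 + (-52.6) = -20.9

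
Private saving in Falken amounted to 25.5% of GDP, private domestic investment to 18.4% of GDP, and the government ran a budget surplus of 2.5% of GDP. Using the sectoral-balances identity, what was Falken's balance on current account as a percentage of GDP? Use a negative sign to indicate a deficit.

By the sectoral-balances identity, CA = (S_private - I) + (T - G).
Private balance = 25.5 - 18.4 = 7.1
Government balance (T - G) = 2.5
CA = 7.1 + 2.5 = 9.6

9.6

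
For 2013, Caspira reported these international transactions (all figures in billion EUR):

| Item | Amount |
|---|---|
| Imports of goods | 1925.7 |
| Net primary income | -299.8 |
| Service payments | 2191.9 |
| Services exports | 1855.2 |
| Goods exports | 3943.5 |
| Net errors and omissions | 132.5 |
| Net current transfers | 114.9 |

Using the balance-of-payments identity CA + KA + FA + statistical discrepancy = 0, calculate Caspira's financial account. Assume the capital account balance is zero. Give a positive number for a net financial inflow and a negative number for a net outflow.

-1628.7

Goods balance = 3943.5 - 1925.7 = 2017.8
Services balance = 1855.2 - 2191.9 = -336.7
Trade balance (goods + services) = 2017.8 + (-336.7) = 1681.1
Net primary income = -299.8
Net secondary income = 114.9
Current account = 1681.1 + (-299.8) + 114.9 = 1496.2
Financial account = -(1496.2 + 132.5) = -1628.7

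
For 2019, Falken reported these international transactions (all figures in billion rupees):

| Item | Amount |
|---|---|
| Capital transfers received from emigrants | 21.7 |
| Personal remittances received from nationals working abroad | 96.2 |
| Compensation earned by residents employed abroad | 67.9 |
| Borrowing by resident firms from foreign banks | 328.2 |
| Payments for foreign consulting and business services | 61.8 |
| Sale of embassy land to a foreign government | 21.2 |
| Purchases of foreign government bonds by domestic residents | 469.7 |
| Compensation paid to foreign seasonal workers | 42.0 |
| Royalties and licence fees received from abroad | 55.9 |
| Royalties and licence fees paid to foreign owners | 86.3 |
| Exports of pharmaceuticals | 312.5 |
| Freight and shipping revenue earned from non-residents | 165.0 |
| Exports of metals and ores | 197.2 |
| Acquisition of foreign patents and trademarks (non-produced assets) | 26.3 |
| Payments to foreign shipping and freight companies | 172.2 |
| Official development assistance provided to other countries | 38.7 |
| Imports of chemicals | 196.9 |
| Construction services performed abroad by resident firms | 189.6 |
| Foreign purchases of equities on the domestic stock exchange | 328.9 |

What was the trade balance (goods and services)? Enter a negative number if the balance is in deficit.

Goods: 197.2 - 196.9 + 312.5 = 312.8
Services: -86.3 + 189.6 + 165.0 - 61.8 + 55.9 - 172.2 = 90.2
Trade balance = 312.8 + 90.2 = 403.0
(Excluded from the trade balance — capital account: capital transfers received from emigrants 21.7, sale of embassy land to a foreign government 21.2, acquisition of foreign patents and trademarks (non-produced assets) 26.3; secondary income: personal remittances received from nationals working abroad 96.2, official development assistance provided to other countries 38.7; primary income: compensation earned by residents employed abroad 67.9, compensation paid to foreign seasonal workers 42.0; financial account: borrowing by resident firms from foreign banks 328.2, purchases of foreign government bonds by domestic residents 469.7, foreign purchases of equities on the domestic stock exchange 328.9.)

403.0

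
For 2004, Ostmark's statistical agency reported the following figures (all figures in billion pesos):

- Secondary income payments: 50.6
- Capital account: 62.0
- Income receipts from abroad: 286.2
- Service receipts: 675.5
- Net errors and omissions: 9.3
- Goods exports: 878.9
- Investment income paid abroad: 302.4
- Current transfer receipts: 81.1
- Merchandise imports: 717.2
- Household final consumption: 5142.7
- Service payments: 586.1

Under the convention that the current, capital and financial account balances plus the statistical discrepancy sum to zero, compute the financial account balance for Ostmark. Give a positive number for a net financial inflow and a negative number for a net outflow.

Goods balance = 878.9 - 717.2 = 161.7
Services balance = 675.5 - 586.1 = 89.4
Trade balance (goods + services) = 161.7 + 89.4 = 251.1
Net primary income = 286.2 - 302.4 = -16.2
Net secondary income = 81.1 - 50.6 = 30.5
Current account = 251.1 + (-16.2) + 30.5 = 265.4
Financial account = -(265.4 + 62.0 + 9.3) = -336.7

-336.7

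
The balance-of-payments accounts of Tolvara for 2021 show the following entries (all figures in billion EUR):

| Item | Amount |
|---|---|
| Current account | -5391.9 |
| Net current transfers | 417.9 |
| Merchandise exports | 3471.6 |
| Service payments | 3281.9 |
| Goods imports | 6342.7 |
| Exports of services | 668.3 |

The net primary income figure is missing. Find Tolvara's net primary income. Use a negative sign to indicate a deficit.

-325.1

Current account = goods balance + services balance + net primary income + net secondary income
Sum of the known components = -5066.8
Net primary income = CA - (known components) = -5391.9 - (-5066.8) = -325.1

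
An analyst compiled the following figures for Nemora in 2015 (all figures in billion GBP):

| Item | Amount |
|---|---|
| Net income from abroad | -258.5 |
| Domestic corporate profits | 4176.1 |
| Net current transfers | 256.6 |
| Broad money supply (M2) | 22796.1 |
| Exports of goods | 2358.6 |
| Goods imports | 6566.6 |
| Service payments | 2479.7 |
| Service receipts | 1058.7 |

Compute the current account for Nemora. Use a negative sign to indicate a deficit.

-5630.9

Goods balance = 2358.6 - 6566.6 = -4208.0
Services balance = 1058.7 - 2479.7 = -1421.0
Trade balance (goods + services) = -4208.0 + (-1421.0) = -5629.0
Net primary income = -258.5
Net secondary income = 256.6
Current account = -5629.0 + (-258.5) + 256.6 = -5630.9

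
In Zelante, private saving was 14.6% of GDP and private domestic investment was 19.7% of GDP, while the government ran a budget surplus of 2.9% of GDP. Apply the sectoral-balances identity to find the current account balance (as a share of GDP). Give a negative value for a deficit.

By the sectoral-balances identity, CA = (S_private - I) + (T - G).
Private balance = 14.6 - 19.7 = -5.1
Government balance (T - G) = 2.9
CA = -5.1 + 2.9 = -2.2

-2.2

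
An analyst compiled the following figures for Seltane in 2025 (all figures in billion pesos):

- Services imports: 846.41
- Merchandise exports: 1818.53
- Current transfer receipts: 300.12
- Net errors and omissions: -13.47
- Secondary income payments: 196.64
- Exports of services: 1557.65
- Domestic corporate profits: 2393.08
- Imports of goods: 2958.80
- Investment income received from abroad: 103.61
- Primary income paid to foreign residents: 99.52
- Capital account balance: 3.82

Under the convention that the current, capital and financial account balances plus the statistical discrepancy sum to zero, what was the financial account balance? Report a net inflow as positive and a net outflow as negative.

331.11

Goods balance = 1818.53 - 2958.80 = -1140.27
Services balance = 1557.65 - 846.41 = 711.24
Trade balance (goods + services) = -1140.27 + 711.24 = -429.03
Net primary income = 103.61 - 99.52 = 4.09
Net secondary income = 300.12 - 196.64 = 103.48
Current account = -429.03 + 4.09 + 103.48 = -321.46
Financial account = -(-321.46 + 3.82 + (-13.47)) = 331.11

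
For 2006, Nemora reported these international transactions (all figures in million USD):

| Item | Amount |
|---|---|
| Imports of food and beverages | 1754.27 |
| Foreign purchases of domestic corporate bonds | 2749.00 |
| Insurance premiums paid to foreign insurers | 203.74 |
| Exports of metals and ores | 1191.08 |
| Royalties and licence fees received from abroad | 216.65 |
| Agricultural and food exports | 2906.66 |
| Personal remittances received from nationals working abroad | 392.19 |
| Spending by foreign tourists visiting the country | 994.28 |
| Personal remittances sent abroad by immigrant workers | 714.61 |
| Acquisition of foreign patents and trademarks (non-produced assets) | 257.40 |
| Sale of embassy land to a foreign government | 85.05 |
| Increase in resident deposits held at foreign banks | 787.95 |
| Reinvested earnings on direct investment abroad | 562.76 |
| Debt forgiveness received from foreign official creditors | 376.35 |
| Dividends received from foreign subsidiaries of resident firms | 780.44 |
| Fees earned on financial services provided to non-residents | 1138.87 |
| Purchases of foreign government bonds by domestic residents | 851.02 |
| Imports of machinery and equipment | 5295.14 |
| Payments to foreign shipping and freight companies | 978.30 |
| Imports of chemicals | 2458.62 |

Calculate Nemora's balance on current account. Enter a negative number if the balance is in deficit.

Goods: -1754.27 - 2458.62 - 5295.14 + 2906.66 + 1191.08 = -5410.29
Services: 994.28 + 1138.87 - 203.74 - 978.30 + 216.65 = 1167.76
Primary income: 562.76 + 780.44 = 1343.20
Secondary income: -714.61 + 392.19 = -322.42
Current account = (-5410.29) + 1167.76 + 1343.20 + (-322.42) = -3221.75
(Excluded from the current account — financial account: foreign purchases of domestic corporate bonds 2749.00, increase in resident deposits held at foreign banks 787.95, purchases of foreign government bonds by domestic residents 851.02; capital account: acquisition of foreign patents and trademarks (non-produced assets) 257.40, sale of embassy land to a foreign government 85.05, debt forgiveness received from foreign official creditors 376.35.)

-3221.75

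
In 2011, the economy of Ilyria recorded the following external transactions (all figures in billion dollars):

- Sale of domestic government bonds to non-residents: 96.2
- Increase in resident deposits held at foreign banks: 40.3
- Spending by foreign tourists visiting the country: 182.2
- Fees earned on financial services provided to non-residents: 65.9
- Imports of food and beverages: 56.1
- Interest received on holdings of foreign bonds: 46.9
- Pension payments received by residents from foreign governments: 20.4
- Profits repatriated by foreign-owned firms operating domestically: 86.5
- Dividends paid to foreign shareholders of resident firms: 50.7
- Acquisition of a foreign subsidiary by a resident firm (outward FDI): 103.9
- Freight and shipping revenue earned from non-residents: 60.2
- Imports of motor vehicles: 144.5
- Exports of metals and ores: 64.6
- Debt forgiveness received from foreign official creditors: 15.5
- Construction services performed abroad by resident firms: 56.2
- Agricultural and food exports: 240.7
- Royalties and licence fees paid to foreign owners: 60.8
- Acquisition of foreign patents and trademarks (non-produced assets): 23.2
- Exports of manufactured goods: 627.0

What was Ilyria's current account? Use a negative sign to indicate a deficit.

Goods: 240.7 + 627.0 - 144.5 + 64.6 - 56.1 = 731.7
Services: 65.9 + 60.2 + 56.2 - 60.8 + 182.2 = 303.7
Primary income: -50.7 + 46.9 - 86.5 = -90.3
Secondary income: 20.4
Current account = 731.7 + 303.7 + (-90.3) + 20.4 = 965.5
(Excluded from the current account — financial account: sale of domestic government bonds to non-residents 96.2, increase in resident deposits held at foreign banks 40.3, acquisition of a foreign subsidiary by a resident firm (outward FDI) 103.9; capital account: debt forgiveness received from foreign official creditors 15.5, acquisition of foreign patents and trademarks (non-produced assets) 23.2.)

965.5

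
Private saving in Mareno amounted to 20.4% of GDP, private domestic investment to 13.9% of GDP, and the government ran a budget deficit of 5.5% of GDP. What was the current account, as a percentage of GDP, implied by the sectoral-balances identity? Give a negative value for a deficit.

By the sectoral-balances identity, CA = (S_private - I) + (T - G).
Private balance = 20.4 - 13.9 = 6.5
Government balance (T - G) = -5.5
CA = 6.5 + (-5.5) = 1.0

1.0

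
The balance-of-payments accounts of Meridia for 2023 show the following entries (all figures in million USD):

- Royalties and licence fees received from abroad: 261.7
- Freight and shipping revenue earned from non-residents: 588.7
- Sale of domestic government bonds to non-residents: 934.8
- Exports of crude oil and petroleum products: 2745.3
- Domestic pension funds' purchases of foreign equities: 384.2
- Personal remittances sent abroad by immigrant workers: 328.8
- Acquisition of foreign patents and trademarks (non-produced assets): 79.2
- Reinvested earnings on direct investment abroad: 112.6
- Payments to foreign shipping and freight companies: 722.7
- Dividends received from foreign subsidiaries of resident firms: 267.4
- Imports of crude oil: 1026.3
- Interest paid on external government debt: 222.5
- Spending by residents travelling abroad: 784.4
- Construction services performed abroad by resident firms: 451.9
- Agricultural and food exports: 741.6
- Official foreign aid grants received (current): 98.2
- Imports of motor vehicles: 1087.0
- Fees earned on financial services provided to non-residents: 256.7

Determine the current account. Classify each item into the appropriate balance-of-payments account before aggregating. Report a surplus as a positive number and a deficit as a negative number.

1352.4

Goods: -1087.0 + 2745.3 + 741.6 - 1026.3 = 1373.6
Services: 588.7 + 261.7 - 722.7 - 784.4 + 256.7 + 451.9 = 51.9
Primary income: -222.5 + 112.6 + 267.4 = 157.5
Secondary income: -328.8 + 98.2 = -230.6
Current account = 1373.6 + 51.9 + 157.5 + (-230.6) = 1352.4
(Excluded from the current account — financial account: sale of domestic government bonds to non-residents 934.8, domestic pension funds' purchases of foreign equities 384.2; capital account: acquisition of foreign patents and trademarks (non-produced assets) 79.2.)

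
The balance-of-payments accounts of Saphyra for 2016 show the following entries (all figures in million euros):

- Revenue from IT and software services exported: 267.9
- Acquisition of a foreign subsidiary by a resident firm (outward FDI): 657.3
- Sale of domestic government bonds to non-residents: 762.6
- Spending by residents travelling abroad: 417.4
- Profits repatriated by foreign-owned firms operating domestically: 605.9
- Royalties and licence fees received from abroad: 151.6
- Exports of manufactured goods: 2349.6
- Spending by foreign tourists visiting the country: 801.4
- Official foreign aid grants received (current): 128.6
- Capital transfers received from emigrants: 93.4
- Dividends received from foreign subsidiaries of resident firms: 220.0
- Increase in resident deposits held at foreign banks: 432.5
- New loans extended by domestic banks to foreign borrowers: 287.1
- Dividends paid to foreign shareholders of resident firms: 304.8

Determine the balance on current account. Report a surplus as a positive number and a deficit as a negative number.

Goods: 2349.6
Services: -417.4 + 267.9 + 151.6 + 801.4 = 803.5
Primary income: 220.0 - 605.9 - 304.8 = -690.7
Secondary income: 128.6
Current account = 2349.6 + 803.5 + (-690.7) + 128.6 = 2591.0
(Excluded from the current account — financial account: acquisition of a foreign subsidiary by a resident firm (outward FDI) 657.3, sale of domestic government bonds to non-residents 762.6, increase in resident deposits held at foreign banks 432.5, new loans extended by domestic banks to foreign borrowers 287.1; capital account: capital transfers received from emigrants 93.4.)

2591.0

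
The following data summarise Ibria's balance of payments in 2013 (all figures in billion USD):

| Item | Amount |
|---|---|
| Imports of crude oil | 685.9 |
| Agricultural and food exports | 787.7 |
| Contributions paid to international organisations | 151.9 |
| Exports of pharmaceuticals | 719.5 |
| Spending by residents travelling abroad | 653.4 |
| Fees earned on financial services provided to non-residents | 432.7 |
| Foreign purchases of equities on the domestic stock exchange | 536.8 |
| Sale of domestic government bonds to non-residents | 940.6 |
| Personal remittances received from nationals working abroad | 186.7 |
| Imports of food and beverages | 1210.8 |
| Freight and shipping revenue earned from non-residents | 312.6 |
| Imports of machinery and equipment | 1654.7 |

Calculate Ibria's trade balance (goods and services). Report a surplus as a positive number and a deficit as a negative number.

-1952.3

Goods: -1210.8 - 1654.7 + 787.7 + 719.5 - 685.9 = -2044.2
Services: -653.4 + 432.7 + 312.6 = 91.9
Trade balance = -2044.2 + 91.9 = -1952.3
(Excluded from the trade balance — secondary income: contributions paid to international organisations 151.9, personal remittances received from nationals working abroad 186.7; financial account: foreign purchases of equities on the domestic stock exchange 536.8, sale of domestic government bonds to non-residents 940.6.)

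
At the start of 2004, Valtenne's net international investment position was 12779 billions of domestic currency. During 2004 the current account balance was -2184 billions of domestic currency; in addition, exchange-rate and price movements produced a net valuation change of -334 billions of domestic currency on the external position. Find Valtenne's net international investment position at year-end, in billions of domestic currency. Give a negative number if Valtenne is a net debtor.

10261

Change in NIIP = current account + net valuation change = -2184 + (-334) = -2518
End-of-year NIIP = 12779 + (-2518) = 10261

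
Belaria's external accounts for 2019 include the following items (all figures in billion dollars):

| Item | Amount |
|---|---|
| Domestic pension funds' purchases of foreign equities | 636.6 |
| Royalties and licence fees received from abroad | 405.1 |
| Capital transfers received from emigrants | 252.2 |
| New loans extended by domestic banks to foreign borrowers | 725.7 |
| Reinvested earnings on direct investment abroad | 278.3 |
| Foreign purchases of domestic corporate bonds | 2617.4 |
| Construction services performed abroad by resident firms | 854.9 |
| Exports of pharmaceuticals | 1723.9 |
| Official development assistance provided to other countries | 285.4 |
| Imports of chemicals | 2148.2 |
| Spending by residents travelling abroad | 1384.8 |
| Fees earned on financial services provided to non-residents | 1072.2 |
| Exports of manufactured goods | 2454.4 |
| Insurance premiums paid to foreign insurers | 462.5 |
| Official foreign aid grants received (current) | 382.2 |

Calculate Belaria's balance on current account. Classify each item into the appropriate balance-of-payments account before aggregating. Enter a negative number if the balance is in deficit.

2890.1

Goods: 2454.4 + 1723.9 - 2148.2 = 2030.1
Services: 1072.2 - 462.5 + 405.1 - 1384.8 + 854.9 = 484.9
Primary income: 278.3
Secondary income: -285.4 + 382.2 = 96.8
Current account = 2030.1 + 484.9 + 278.3 + 96.8 = 2890.1
(Excluded from the current account — financial account: domestic pension funds' purchases of foreign equities 636.6, new loans extended by domestic banks to foreign borrowers 725.7, foreign purchases of domestic corporate bonds 2617.4; capital account: capital transfers received from emigrants 252.2.)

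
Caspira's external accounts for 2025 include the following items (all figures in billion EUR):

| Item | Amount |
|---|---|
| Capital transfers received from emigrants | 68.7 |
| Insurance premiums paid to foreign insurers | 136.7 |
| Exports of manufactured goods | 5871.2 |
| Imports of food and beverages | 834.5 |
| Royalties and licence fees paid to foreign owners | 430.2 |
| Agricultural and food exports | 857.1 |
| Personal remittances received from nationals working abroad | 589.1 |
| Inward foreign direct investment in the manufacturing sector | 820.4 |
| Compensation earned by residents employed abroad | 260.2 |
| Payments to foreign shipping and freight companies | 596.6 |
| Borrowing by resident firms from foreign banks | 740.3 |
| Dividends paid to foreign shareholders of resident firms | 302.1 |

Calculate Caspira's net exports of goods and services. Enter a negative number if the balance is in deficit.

Goods: 857.1 + 5871.2 - 834.5 = 5893.8
Services: -596.6 - 430.2 - 136.7 = -1163.5
Trade balance = 5893.8 + (-1163.5) = 4730.3
(Excluded from the trade balance — capital account: capital transfers received from emigrants 68.7; secondary income: personal remittances received from nationals working abroad 589.1; financial account: inward foreign direct investment in the manufacturing sector 820.4, borrowing by resident firms from foreign banks 740.3; primary income: compensation earned by residents employed abroad 260.2, dividends paid to foreign shareholders of resident firms 302.1.)

4730.3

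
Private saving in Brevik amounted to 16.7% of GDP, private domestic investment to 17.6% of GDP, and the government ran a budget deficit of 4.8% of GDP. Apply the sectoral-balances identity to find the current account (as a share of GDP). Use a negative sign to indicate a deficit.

By the sectoral-balances identity, CA = (S_private - I) + (T - G).
Private balance = 16.7 - 17.6 = -0.9
Government balance (T - G) = -4.8
CA = -0.9 + (-4.8) = -5.7

-5.7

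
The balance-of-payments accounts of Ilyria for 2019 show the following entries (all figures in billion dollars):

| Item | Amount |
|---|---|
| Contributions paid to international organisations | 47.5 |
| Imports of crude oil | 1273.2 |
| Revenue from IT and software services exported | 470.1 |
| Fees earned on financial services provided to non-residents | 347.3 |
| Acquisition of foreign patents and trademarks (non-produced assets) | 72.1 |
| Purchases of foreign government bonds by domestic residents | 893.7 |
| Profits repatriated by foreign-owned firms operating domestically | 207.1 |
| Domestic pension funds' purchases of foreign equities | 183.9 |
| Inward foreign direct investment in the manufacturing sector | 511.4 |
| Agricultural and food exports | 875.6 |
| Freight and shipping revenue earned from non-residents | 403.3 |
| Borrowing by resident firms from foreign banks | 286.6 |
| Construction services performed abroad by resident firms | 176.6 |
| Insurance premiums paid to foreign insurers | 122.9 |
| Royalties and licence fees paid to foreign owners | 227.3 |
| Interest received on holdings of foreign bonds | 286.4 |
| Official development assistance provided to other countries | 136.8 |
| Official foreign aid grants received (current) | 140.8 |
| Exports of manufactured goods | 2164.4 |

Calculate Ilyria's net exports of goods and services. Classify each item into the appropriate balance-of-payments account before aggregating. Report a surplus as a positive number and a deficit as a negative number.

2813.9

Goods: -1273.2 + 875.6 + 2164.4 = 1766.8
Services: 176.6 + 347.3 - 227.3 + 470.1 + 403.3 - 122.9 = 1047.1
Trade balance = 1766.8 + 1047.1 = 2813.9
(Excluded from the trade balance — secondary income: contributions paid to international organisations 47.5, official development assistance provided to other countries 136.8, official foreign aid grants received (current) 140.8; capital account: acquisition of foreign patents and trademarks (non-produced assets) 72.1; financial account: purchases of foreign government bonds by domestic residents 893.7, domestic pension funds' purchases of foreign equities 183.9, inward foreign direct investment in the manufacturing sector 511.4, borrowing by resident firms from foreign banks 286.6; primary income: profits repatriated by foreign-owned firms operating domestically 207.1, interest received on holdings of foreign bonds 286.4.)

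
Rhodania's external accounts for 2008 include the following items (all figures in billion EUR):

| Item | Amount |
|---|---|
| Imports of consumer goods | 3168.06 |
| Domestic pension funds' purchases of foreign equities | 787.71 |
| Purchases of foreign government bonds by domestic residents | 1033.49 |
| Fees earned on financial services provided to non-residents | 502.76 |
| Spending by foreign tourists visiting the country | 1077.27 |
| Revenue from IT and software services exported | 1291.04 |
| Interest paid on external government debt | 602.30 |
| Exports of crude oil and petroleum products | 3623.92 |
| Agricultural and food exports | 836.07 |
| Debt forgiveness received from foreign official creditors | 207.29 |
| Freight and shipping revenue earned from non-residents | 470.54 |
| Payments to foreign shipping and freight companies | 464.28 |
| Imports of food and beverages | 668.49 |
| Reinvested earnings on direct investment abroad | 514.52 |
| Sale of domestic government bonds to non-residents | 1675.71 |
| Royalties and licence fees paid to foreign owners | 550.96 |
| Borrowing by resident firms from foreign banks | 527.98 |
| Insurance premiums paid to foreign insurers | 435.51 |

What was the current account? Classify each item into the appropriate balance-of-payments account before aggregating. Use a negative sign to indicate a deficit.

Goods: -668.49 - 3168.06 + 836.07 + 3623.92 = 623.44
Services: 502.76 - 435.51 + 470.54 + 1077.27 + 1291.04 - 464.28 - 550.96 = 1890.86
Primary income: -602.30 + 514.52 = -87.78
Current account = 623.44 + 1890.86 + (-87.78) = 2426.52
(Excluded from the current account — financial account: domestic pension funds' purchases of foreign equities 787.71, purchases of foreign government bonds by domestic residents 1033.49, sale of domestic government bonds to non-residents 1675.71, borrowing by resident firms from foreign banks 527.98; capital account: debt forgiveness received from foreign official creditors 207.29.)

2426.52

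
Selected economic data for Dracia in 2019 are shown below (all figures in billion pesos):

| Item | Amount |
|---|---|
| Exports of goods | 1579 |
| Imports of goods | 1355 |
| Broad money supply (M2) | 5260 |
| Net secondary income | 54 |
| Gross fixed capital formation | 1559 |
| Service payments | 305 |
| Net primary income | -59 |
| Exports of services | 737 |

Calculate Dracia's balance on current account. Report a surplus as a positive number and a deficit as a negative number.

Goods balance = 1579 - 1355 = 224
Services balance = 737 - 305 = 432
Trade balance (goods + services) = 224 + 432 = 656
Net primary income = -59
Net secondary income = 54
Current account = 656 + (-59) + 54 = 651

651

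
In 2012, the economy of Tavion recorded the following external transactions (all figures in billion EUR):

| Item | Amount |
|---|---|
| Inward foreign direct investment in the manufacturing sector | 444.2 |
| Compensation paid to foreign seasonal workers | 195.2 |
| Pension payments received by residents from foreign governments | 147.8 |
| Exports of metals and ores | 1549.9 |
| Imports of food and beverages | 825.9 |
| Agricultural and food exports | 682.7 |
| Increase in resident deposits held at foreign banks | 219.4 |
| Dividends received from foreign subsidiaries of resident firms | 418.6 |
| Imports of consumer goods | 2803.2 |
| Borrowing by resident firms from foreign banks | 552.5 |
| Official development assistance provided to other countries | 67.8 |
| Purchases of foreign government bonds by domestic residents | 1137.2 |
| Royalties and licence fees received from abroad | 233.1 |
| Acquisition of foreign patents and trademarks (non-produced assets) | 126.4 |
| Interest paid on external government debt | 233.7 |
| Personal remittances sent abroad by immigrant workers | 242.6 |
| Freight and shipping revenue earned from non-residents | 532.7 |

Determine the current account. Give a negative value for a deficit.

-803.6

Goods: 1549.9 + 682.7 - 825.9 - 2803.2 = -1396.5
Services: 233.1 + 532.7 = 765.8
Primary income: 418.6 - 195.2 - 233.7 = -10.3
Secondary income: -242.6 + 147.8 - 67.8 = -162.6
Current account = (-1396.5) + 765.8 + (-10.3) + (-162.6) = -803.6
(Excluded from the current account — financial account: inward foreign direct investment in the manufacturing sector 444.2, increase in resident deposits held at foreign banks 219.4, borrowing by resident firms from foreign banks 552.5, purchases of foreign government bonds by domestic residents 1137.2; capital account: acquisition of foreign patents and trademarks (non-produced assets) 126.4.)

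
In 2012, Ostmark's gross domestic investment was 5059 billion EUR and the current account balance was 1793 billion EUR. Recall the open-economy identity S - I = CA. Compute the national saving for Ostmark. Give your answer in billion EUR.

6852

S = I + CA = 5059 + 1793 = 6852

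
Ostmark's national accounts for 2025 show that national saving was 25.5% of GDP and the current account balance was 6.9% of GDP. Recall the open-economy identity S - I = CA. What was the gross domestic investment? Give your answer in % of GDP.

S - I = CA (net lending to the rest of the world).
I = S - CA = 25.5 - 6.9 = 18.6

18.6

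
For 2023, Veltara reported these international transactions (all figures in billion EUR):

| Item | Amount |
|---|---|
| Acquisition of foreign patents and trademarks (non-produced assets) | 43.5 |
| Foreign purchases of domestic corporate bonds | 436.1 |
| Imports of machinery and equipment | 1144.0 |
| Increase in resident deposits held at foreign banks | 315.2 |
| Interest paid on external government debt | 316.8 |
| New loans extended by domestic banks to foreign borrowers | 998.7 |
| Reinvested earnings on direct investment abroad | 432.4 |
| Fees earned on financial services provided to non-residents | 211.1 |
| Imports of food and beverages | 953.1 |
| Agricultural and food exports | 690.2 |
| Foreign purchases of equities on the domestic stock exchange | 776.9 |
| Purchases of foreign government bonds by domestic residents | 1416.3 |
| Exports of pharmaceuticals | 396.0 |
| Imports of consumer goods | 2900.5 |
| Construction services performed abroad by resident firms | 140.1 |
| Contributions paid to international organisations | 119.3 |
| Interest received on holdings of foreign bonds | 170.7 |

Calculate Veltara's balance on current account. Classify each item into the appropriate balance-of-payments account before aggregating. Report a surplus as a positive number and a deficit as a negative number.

-3393.2

Goods: -953.1 + 690.2 - 2900.5 + 396.0 - 1144.0 = -3911.4
Services: 211.1 + 140.1 = 351.2
Primary income: -316.8 + 170.7 + 432.4 = 286.3
Secondary income: -119.3
Current account = (-3911.4) + 351.2 + 286.3 + (-119.3) = -3393.2
(Excluded from the current account — capital account: acquisition of foreign patents and trademarks (non-produced assets) 43.5; financial account: foreign purchases of domestic corporate bonds 436.1, increase in resident deposits held at foreign banks 315.2, new loans extended by domestic banks to foreign borrowers 998.7, foreign purchases of equities on the domestic stock exchange 776.9, purchases of foreign government bonds by domestic residents 1416.3.)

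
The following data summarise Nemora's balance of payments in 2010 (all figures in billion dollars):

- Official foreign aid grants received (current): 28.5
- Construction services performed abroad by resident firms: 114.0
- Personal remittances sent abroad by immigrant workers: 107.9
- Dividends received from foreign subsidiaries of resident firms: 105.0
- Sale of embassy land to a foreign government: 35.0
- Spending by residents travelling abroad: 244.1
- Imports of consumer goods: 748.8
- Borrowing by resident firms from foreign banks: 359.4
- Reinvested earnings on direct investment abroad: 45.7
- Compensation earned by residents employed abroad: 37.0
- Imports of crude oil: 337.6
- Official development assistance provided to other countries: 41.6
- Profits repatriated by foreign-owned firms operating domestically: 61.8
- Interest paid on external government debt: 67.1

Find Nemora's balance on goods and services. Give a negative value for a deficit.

-1216.5

Goods: -337.6 - 748.8 = -1086.4
Services: 114.0 - 244.1 = -130.1
Trade balance = -1086.4 + (-130.1) = -1216.5
(Excluded from the trade balance — secondary income: official foreign aid grants received (current) 28.5, personal remittances sent abroad by immigrant workers 107.9, official development assistance provided to other countries 41.6; primary income: dividends received from foreign subsidiaries of resident firms 105.0, reinvested earnings on direct investment abroad 45.7, compensation earned by residents employed abroad 37.0, profits repatriated by foreign-owned firms operating domestically 61.8, interest paid on external government debt 67.1; capital account: sale of embassy land to a foreign government 35.0; financial account: borrowing by resident firms from foreign banks 359.4.)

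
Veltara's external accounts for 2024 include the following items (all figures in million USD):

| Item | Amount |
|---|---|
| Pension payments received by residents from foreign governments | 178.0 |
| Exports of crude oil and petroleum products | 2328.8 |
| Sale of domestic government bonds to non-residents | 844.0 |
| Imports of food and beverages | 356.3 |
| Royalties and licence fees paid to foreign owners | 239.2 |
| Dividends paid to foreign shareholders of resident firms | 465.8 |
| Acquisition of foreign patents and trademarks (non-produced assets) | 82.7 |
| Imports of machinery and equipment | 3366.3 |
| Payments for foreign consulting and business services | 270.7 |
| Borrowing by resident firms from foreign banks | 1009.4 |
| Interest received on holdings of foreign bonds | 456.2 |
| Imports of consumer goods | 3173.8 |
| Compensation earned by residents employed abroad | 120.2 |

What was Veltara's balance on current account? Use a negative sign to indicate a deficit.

Goods: 2328.8 - 3173.8 - 3366.3 - 356.3 = -4567.6
Services: -270.7 - 239.2 = -509.9
Primary income: 456.2 + 120.2 - 465.8 = 110.6
Secondary income: 178.0
Current account = (-4567.6) + (-509.9) + 110.6 + 178.0 = -4788.9
(Excluded from the current account — financial account: sale of domestic government bonds to non-residents 844.0, borrowing by resident firms from foreign banks 1009.4; capital account: acquisition of foreign patents and trademarks (non-produced assets) 82.7.)

-4788.9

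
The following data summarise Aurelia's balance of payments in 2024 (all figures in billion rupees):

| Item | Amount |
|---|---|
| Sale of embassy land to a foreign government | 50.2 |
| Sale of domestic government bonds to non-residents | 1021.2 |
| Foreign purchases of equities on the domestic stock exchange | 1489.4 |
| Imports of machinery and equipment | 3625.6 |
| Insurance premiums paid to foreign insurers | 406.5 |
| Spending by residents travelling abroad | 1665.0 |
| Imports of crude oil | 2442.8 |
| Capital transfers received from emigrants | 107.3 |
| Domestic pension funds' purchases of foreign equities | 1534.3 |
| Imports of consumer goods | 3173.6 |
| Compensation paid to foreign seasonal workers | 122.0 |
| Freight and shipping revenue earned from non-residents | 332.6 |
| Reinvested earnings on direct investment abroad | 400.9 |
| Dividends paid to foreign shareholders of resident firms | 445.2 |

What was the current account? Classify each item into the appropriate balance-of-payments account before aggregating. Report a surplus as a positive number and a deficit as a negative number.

-11147.2

Goods: -2442.8 - 3625.6 - 3173.6 = -9242.0
Services: 332.6 - 406.5 - 1665.0 = -1738.9
Primary income: -122.0 - 445.2 + 400.9 = -166.3
Current account = (-9242.0) + (-1738.9) + (-166.3) = -11147.2
(Excluded from the current account — capital account: sale of embassy land to a foreign government 50.2, capital transfers received from emigrants 107.3; financial account: sale of domestic government bonds to non-residents 1021.2, foreign purchases of equities on the domestic stock exchange 1489.4, domestic pension funds' purchases of foreign equities 1534.3.)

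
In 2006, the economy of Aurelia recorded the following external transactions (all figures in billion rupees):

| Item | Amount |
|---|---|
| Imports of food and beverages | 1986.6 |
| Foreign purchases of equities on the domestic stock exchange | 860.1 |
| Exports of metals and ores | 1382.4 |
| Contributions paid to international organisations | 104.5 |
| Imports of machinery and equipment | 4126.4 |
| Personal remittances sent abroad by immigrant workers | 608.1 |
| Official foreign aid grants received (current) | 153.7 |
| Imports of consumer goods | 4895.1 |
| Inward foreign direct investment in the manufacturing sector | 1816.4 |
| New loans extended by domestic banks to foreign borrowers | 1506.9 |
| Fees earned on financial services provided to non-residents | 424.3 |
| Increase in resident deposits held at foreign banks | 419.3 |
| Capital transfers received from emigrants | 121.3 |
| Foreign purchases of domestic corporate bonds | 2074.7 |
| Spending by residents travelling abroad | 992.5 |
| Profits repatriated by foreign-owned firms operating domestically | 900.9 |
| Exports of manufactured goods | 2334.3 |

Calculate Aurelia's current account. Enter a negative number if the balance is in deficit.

Goods: 2334.3 - 4126.4 - 4895.1 + 1382.4 - 1986.6 = -7291.4
Services: 424.3 - 992.5 = -568.2
Primary income: -900.9
Secondary income: -608.1 + 153.7 - 104.5 = -558.9
Current account = (-7291.4) + (-568.2) + (-900.9) + (-558.9) = -9319.4
(Excluded from the current account — financial account: foreign purchases of equities on the domestic stock exchange 860.1, inward foreign direct investment in the manufacturing sector 1816.4, new loans extended by domestic banks to foreign borrowers 1506.9, increase in resident deposits held at foreign banks 419.3, foreign purchases of domestic corporate bonds 2074.7; capital account: capital transfers received from emigrants 121.3.)

-9319.4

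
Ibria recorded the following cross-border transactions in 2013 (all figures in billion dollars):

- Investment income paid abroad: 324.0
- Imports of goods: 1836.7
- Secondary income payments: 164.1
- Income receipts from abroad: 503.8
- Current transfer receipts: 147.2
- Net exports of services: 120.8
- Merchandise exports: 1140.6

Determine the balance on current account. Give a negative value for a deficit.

Goods balance = 1140.6 - 1836.7 = -696.1
Services balance = 120.8
Trade balance (goods + services) = -696.1 + 120.8 = -575.3
Net primary income = 503.8 - 324.0 = 179.8
Net secondary income = 147.2 - 164.1 = -16.9
Current account = -575.3 + 179.8 + (-16.9) = -412.4

-412.4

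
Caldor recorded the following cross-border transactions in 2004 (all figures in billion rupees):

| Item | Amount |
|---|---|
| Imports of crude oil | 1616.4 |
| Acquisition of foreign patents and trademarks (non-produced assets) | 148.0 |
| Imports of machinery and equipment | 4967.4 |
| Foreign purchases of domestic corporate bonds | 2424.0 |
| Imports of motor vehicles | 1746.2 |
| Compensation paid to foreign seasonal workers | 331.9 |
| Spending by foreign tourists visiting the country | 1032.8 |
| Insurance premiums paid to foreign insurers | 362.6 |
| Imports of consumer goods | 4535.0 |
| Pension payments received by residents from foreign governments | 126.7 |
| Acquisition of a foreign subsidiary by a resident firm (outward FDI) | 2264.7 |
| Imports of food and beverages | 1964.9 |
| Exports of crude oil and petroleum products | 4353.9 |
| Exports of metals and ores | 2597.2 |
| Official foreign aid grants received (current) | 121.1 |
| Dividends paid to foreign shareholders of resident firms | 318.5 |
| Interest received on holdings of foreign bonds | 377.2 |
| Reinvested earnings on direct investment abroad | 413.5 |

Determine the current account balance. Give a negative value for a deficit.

Goods: 4353.9 - 4535.0 - 4967.4 - 1746.2 - 1616.4 - 1964.9 + 2597.2 = -7878.8
Services: 1032.8 - 362.6 = 670.2
Primary income: 377.2 - 318.5 - 331.9 + 413.5 = 140.3
Secondary income: 121.1 + 126.7 = 247.8
Current account = (-7878.8) + 670.2 + 140.3 + 247.8 = -6820.5
(Excluded from the current account — capital account: acquisition of foreign patents and trademarks (non-produced assets) 148.0; financial account: foreign purchases of domestic corporate bonds 2424.0, acquisition of a foreign subsidiary by a resident firm (outward FDI) 2264.7.)

-6820.5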